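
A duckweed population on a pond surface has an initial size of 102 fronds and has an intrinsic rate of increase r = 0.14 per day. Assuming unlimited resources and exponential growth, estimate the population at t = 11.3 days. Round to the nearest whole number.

N(t) = N₀·e^(rt) = 102 × e^(0.14×11.3) = 102 × e^1.582.
e^1.582 ≈ 4.8647, so N ≈ 102 × 4.8647 = 496.197.

496 fronds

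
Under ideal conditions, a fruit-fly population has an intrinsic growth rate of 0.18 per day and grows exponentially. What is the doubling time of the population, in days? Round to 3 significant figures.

Doubling time t_d = ln(2)/r = 0.6931/0.18 = 3.8508.

3.85 days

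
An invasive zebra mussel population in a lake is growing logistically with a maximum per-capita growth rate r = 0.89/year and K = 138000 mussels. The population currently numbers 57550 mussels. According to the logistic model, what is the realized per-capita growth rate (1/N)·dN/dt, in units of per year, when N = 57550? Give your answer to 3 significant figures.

(1/N)·dN/dt = r(1 − N/K) = 0.89 × (1 − 57550/138000).
= 0.89 × 0.58297 = 0.51884.

0.519 per year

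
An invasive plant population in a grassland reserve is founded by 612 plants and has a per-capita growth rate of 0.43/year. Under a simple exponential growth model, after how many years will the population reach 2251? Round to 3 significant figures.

3.03 years

Set N₀·e^(rt) = 2251: e^(0.43·t) = 2251/612 = 3.6781.
0.43·t = ln(3.6781) = 1.3024, so t = 1.3024/0.43 = 3.0288.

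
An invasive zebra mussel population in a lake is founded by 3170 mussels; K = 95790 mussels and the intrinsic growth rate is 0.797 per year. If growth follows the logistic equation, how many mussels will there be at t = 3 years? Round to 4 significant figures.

26070 mussels

A = (K − N₀)/N₀ = (95790 − 3170)/3170 = 29.218.
N(t) = K/(1 + A·e^(−rt)) = 95790/(1 + 29.218×e^(−0.797×3)).
e^(−2.391) = 0.091538; denominator = 1 + 29.218×0.091538 = 3.6745.
N = 95790/3.6745 = 26068.6.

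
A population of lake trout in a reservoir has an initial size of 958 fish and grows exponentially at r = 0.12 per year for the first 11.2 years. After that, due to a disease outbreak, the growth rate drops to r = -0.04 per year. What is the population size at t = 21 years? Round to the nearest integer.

Phase 1: N(11.2) = 958·e^(0.12×11.2) = 958·e^1.344 = 3673.31.
Phase 2 runs for 21 − 11.2 = 9.8 years at r = -0.04.
N(21) = 3673.31·e^(-0.04×9.8) = 3673.31·e^-0.392 = 2482.07.

2482 fish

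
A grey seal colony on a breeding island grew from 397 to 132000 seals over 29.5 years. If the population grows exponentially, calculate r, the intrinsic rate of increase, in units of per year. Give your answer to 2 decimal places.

From N(t) = N₀·e^(rt): e^(r·29.5) = 132000/397 = 332.49.
r·29.5 = ln(332.49) = 5.8066, so r = 5.8066/29.5 = 0.19683.

0.20 per year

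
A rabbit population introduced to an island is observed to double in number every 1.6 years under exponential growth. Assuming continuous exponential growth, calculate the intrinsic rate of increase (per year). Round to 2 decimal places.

r = ln(2)/t_d = 0.6931/1.6 = 0.43322.

0.43 per year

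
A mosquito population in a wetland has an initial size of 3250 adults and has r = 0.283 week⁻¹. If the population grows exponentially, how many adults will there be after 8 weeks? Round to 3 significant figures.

31300 adults

N(t) = N₀·e^(rt) = 3250 × e^(0.283×8) = 3250 × e^2.264.
e^2.264 ≈ 9.6215, so N ≈ 3250 × 9.6215 = 31269.9.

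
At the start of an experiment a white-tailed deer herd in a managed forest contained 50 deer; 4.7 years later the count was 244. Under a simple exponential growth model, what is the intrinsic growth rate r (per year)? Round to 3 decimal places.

From N(t) = N₀·e^(rt): e^(r·4.7) = 244/50 = 4.88.
r·4.7 = ln(4.88) = 1.5851, so r = 1.5851/4.7 = 0.33726.

0.337 per year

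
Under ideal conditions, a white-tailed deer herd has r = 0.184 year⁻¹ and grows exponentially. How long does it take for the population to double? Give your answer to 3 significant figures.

Doubling time t_d = ln(2)/r = 0.6931/0.184 = 3.7671.

3.77 years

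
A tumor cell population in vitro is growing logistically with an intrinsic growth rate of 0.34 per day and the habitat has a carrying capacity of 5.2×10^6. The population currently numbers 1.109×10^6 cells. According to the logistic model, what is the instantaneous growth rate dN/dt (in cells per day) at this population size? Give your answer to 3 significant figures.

dN/dt = rN(1 − N/K) = 0.34 × 1.109×10^6 × (1 − 1.109×10^6/5.2×10^6).
1 − 1.109×10^6/5.2×10^6 = 0.78673; dN/dt = 0.34 × 1.109×10^6 × 0.78673 = 2.96645×10^5.

297000 cells per day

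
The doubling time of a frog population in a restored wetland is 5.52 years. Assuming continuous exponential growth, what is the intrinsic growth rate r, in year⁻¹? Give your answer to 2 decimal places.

0.13 per year

r = ln(2)/t_d = 0.6931/5.52 = 0.12557.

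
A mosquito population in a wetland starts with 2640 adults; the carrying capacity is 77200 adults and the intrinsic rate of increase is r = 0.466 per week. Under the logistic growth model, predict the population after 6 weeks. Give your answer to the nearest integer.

28337 adults

A = (K − N₀)/N₀ = (77200 − 2640)/2640 = 28.242.
N(t) = K/(1 + A·e^(−rt)) = 77200/(1 + 28.242×e^(−0.466×6)).
e^(−2.796) = 0.061054; denominator = 1 + 28.242×0.061054 = 2.7243.
N = 77200/2.7243 = 28337.5.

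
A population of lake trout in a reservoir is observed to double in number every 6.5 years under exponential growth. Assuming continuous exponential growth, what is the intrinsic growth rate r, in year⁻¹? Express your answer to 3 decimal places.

0.107 per year

r = ln(2)/t_d = 0.6931/6.5 = 0.10664.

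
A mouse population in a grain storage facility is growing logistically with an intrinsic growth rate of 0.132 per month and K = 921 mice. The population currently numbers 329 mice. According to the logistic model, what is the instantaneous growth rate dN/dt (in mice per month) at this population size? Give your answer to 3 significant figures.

dN/dt = rN(1 − N/K) = 0.132 × 329 × (1 − 329/921).
1 − 329/921 = 0.64278; dN/dt = 0.132 × 329 × 0.64278 = 27.915.

27.9 mice per month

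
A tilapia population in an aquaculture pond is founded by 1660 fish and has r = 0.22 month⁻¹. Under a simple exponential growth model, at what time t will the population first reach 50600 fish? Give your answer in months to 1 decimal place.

15.5 months

Set N₀·e^(rt) = 50600: e^(0.22·t) = 50600/1660 = 30.482.
0.22·t = ln(30.482) = 3.4171, so t = 3.4171/0.22 = 15.532.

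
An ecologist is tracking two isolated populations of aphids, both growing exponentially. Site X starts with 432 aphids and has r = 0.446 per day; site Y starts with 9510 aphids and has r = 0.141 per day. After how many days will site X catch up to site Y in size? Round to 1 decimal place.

10.1 days

Set 432·e^(0.446t) = 9510·e^(0.141t).
e^((0.446 − 0.141)t) = 9510/432 → e^(0.305·t) = 22.014.
0.305·t = ln(22.014) = 3.0917, so t = 3.0917/0.305 = 10.137.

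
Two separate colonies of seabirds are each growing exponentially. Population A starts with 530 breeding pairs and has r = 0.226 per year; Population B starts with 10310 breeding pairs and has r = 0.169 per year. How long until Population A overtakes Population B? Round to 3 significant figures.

52.1 years

Set 530·e^(0.226t) = 10310·e^(0.169t).
e^((0.226 − 0.169)t) = 10310/530 → e^(0.057·t) = 19.453.
0.057·t = ln(19.453) = 2.968, so t = 2.968/0.057 = 52.07.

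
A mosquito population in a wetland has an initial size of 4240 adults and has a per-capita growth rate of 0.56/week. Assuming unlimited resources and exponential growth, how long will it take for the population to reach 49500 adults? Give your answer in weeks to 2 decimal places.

Set N₀·e^(rt) = 49500: e^(0.56·t) = 49500/4240 = 11.675.
0.56·t = ln(11.675) = 2.4574, so t = 2.4574/0.56 = 4.3882.

4.39 weeks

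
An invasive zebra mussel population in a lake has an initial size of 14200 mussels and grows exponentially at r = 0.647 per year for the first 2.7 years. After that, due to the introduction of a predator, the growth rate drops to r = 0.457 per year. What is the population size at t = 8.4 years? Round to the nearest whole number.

1102176 mussels

Phase 1: N(2.7) = 14200·e^(0.647×2.7) = 14200·e^1.747 = 81462.4.
Phase 2 runs for 8.4 − 2.7 = 5.7 years at r = 0.457.
N(8.4) = 81462.4·e^(0.457×5.7) = 81462.4·e^2.605 = 1.102176×10^6.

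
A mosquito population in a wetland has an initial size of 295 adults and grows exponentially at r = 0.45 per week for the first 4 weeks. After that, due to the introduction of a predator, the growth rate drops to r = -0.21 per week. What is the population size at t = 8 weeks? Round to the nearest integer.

770 adults

Phase 1: N(4) = 295·e^(0.45×4) = 295·e^1.8 = 1784.65.
Phase 2 runs for 8 − 4 = 4 weeks at r = -0.21.
N(8) = 1784.65·e^(-0.21×4) = 1784.65·e^-0.84 = 770.45.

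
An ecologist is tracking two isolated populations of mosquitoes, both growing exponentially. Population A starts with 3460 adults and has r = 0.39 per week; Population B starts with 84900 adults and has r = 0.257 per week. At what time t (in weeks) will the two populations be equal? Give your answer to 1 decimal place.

24.1 weeks

Set 3460·e^(0.39t) = 84900·e^(0.257t).
e^((0.39 − 0.257)t) = 84900/3460 → e^(0.133·t) = 24.538.
0.133·t = ln(24.538) = 3.2002, so t = 3.2002/0.133 = 24.062.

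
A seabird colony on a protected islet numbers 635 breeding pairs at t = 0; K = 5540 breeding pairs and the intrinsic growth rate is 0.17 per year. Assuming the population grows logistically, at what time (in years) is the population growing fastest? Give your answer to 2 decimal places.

12.03 years

Logistic growth is fastest at N = K/2 = 2770.
A = (K − N₀)/N₀ = 7.7244. Set K/(1 + A·e^(−rt)) = K/2 → A·e^(−rt) = 1.
e^(−0.17t) = 1/7.7244 = 0.12946, so t = ln(7.7244)/0.17 = 2.0444/0.17 = 12.026.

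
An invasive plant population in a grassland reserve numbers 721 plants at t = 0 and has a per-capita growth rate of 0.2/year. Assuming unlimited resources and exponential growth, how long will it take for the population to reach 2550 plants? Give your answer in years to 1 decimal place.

6.3 years

Set N₀·e^(rt) = 2550: e^(0.2·t) = 2550/721 = 3.5368.
0.2·t = ln(3.5368) = 1.2632, so t = 1.2632/0.2 = 6.316.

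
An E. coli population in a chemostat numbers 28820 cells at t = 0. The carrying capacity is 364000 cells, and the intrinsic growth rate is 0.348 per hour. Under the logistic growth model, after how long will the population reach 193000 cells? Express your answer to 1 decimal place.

A = (K − N₀)/N₀ = (364000 − 28820)/28820 = 11.63.
Solve 364000/(1 + 11.63·e^(−0.348t)) = 193000: 1 + 11.63·e^(−0.348t) = 1.886, so e^(−0.348t) = 0.0761824.
−0.348·t = ln(0.0761824) = -2.5746, so t = 2.5746/0.348 = 7.3983.

7.4 hours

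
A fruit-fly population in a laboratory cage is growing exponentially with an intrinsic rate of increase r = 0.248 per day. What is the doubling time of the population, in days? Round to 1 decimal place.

Doubling time t_d = ln(2)/r = 0.6931/0.248 = 2.7949.

2.8 days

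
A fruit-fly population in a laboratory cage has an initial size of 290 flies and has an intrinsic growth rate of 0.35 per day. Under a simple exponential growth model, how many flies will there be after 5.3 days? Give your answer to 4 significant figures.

1854 flies

N(t) = N₀·e^(rt) = 290 × e^(0.35×5.3) = 290 × e^1.855.
e^1.855 ≈ 6.3917, so N ≈ 290 × 6.3917 = 1853.59.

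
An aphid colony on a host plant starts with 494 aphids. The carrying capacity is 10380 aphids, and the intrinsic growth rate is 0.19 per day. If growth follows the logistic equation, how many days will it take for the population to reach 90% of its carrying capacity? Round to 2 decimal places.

A = (K − N₀)/N₀ = (10380 − 494)/494 = 20.012.
Solve 10380/(1 + 20.012·e^(−0.19t)) = 9342: 1 + 20.012·e^(−0.19t) = 1.1111, so e^(−0.19t) = 0.00555218.
−0.19·t = ln(0.00555218) = -5.1936, so t = 5.1936/0.19 = 27.335.

27.33 days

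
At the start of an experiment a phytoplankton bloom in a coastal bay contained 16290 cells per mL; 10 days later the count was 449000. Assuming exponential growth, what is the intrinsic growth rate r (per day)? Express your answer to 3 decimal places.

From N(t) = N₀·e^(rt): e^(r·10) = 449000/16290 = 27.563.
r·10 = ln(27.563) = 3.3165, so r = 3.3165/10 = 0.33165.

0.332 per day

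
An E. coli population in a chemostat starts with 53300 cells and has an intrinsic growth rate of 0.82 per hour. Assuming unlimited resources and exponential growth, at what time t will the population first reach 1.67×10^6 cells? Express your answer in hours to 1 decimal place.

4.2 hours

Set N₀·e^(rt) = 1.67×10^6: e^(0.82·t) = 1.67×10^6/53300 = 31.332.
0.82·t = ln(31.332) = 3.4446, so t = 3.4446/0.82 = 4.2008.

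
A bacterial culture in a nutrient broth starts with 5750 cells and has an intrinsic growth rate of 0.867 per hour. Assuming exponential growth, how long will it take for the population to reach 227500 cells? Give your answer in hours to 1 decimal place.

4.2 hours

Set N₀·e^(rt) = 227500: e^(0.867·t) = 227500/5750 = 39.565.
0.867·t = ln(39.565) = 3.678, so t = 3.678/0.867 = 4.2422.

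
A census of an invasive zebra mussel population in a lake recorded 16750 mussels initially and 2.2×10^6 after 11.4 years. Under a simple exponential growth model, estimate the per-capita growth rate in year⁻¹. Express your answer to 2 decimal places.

From N(t) = N₀·e^(rt): e^(r·11.4) = 2.2×10^6/16750 = 131.34.
r·11.4 = ln(131.34) = 4.8778, so r = 4.8778/11.4 = 0.42788.

0.43 per year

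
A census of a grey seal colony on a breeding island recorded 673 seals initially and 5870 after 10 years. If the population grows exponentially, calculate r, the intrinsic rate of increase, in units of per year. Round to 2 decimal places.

0.22 per year

From N(t) = N₀·e^(rt): e^(r·10) = 5870/673 = 8.7221.
r·10 = ln(8.7221) = 2.1659, so r = 2.1659/10 = 0.21659.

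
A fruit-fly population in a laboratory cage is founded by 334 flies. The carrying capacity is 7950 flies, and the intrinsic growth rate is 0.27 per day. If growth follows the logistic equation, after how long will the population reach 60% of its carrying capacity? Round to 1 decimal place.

13.1 days

A = (K − N₀)/N₀ = (7950 − 334)/334 = 22.802.
Solve 7950/(1 + 22.802·e^(−0.27t)) = 4770: 1 + 22.802·e^(−0.27t) = 1.6667, so e^(−0.27t) = 0.0292367.
−0.27·t = ln(0.0292367) = -3.5323, so t = 3.5323/0.27 = 13.083.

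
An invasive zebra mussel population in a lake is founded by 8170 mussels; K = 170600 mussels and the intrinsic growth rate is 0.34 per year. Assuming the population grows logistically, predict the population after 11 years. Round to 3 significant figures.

A = (K − N₀)/N₀ = (170600 − 8170)/8170 = 19.881.
N(t) = K/(1 + A·e^(−rt)) = 170600/(1 + 19.881×e^(−0.34×11)).
e^(−3.74) = 0.023754; denominator = 1 + 19.881×0.023754 = 1.4723.
N = 170600/1.4723 = 115876.

116000 mussels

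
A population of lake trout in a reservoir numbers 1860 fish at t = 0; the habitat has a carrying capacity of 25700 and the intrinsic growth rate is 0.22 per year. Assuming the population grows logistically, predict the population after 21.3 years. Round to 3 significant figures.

23000 fish

A = (K − N₀)/N₀ = (25700 − 1860)/1860 = 12.817.
N(t) = K/(1 + A·e^(−rt)) = 25700/(1 + 12.817×e^(−0.22×21.3)).
e^(−4.686) = 0.0092235; denominator = 1 + 12.817×0.0092235 = 1.1182.
N = 25700/1.1182 = 22983.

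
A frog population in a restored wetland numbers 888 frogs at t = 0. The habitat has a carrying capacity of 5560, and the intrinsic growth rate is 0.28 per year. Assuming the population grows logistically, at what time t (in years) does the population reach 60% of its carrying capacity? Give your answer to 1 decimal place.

7.4 years

A = (K − N₀)/N₀ = (5560 − 888)/888 = 5.2613.
Solve 5560/(1 + 5.2613·e^(−0.28t)) = 3336: 1 + 5.2613·e^(−0.28t) = 1.6667, so e^(−0.28t) = 0.126712.
−0.28·t = ln(0.126712) = -2.0658, so t = 2.0658/0.28 = 7.378.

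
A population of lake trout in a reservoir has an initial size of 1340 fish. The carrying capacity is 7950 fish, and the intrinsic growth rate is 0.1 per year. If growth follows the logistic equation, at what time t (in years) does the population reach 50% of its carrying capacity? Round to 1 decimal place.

16.0 years

A = (K − N₀)/N₀ = (7950 − 1340)/1340 = 4.9328.
Solve 7950/(1 + 4.9328·e^(−0.1t)) = 3975: 1 + 4.9328·e^(−0.1t) = 2, so e^(−0.1t) = 0.202723.
−0.1·t = ln(0.202723) = -1.5959, so t = 1.5959/0.1 = 15.959.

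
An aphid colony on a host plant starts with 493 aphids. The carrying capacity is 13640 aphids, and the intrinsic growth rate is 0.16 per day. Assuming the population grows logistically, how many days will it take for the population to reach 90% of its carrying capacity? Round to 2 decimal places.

A = (K − N₀)/N₀ = (13640 − 493)/493 = 26.667.
Solve 13640/(1 + 26.667·e^(−0.16t)) = 12276: 1 + 26.667·e^(−0.16t) = 1.1111, so e^(−0.16t) = 0.00416656.
−0.16·t = ln(0.00416656) = -5.4807, so t = 5.4807/0.16 = 34.254.

34.25 days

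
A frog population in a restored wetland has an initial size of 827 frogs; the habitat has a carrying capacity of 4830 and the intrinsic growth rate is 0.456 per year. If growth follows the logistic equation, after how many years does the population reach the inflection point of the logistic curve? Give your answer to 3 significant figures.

3.46 years

Logistic growth is fastest at N = K/2 = 2415.
A = (K − N₀)/N₀ = 4.8404. Set K/(1 + A·e^(−rt)) = K/2 → A·e^(−rt) = 1.
e^(−0.456t) = 1/4.8404 = 0.206595, so t = ln(4.8404)/0.456 = 1.577/0.456 = 3.4583.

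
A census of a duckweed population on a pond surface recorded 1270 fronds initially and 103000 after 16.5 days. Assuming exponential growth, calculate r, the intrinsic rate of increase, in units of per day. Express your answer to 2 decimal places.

From N(t) = N₀·e^(rt): e^(r·16.5) = 103000/1270 = 81.102.
r·16.5 = ln(81.102) = 4.3957, so r = 4.3957/16.5 = 0.26641.

0.27 per day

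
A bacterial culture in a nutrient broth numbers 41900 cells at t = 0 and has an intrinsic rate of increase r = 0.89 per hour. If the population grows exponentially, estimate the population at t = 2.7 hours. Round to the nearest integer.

463259 cells

N(t) = N₀·e^(rt) = 41900 × e^(0.89×2.7) = 41900 × e^2.403.
e^2.403 ≈ 11.056, so N ≈ 41900 × 11.056 = 463259.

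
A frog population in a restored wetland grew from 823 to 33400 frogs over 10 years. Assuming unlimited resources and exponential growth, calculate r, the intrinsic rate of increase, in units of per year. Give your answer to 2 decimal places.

0.37 per year

From N(t) = N₀·e^(rt): e^(r·10) = 33400/823 = 40.583.
r·10 = ln(40.583) = 3.7034, so r = 3.7034/10 = 0.37034.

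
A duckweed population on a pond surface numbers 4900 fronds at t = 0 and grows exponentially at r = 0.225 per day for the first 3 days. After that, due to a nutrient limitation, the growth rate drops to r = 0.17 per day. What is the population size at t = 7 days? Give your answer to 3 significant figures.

Phase 1: N(3) = 4900·e^(0.225×3) = 4900·e^0.675 = 9623.76.
Phase 2 runs for 7 − 3 = 4 days at r = 0.17.
N(7) = 9623.76·e^(0.17×4) = 9623.76·e^0.68 = 18996.1.

19000 fronds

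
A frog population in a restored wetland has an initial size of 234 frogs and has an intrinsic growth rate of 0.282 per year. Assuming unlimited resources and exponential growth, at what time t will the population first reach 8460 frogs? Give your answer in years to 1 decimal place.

12.7 years

Set N₀·e^(rt) = 8460: e^(0.282·t) = 8460/234 = 36.154.
0.282·t = ln(36.154) = 3.5878, so t = 3.5878/0.282 = 12.723.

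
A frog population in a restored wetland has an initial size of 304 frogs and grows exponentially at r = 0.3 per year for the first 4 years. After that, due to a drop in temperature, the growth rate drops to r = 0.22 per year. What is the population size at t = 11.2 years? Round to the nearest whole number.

Phase 1: N(4) = 304·e^(0.3×4) = 304·e^1.2 = 1009.32.
Phase 2 runs for 11.2 − 4 = 7.2 years at r = 0.22.
N(11.2) = 1009.32·e^(0.22×7.2) = 1009.32·e^1.584 = 4919.82.

4920 frogs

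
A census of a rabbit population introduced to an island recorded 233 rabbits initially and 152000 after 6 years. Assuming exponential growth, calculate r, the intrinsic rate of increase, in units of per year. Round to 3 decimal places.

From N(t) = N₀·e^(rt): e^(r·6) = 152000/233 = 652.36.
r·6 = ln(652.36) = 6.4806, so r = 6.4806/6 = 1.0801.

1.080 per year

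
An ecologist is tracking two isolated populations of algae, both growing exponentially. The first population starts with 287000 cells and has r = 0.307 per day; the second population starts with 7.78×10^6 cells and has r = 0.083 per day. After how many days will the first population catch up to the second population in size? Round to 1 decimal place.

Set 287000·e^(0.307t) = 7.78×10^6·e^(0.083t).
e^((0.307 − 0.083)t) = 7.78×10^6/287000 → e^(0.224·t) = 27.108.
0.224·t = ln(27.108) = 3.2998, so t = 3.2998/0.224 = 14.731.

14.7 days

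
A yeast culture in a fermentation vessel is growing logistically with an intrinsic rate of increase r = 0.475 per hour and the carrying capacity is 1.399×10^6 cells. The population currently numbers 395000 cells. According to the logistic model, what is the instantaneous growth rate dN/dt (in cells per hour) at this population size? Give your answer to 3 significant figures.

135000 cells per hour

dN/dt = rN(1 − N/K) = 0.475 × 395000 × (1 − 395000/1.399×10^6).
1 − 395000/1.399×10^6 = 0.71766; dN/dt = 0.475 × 395000 × 0.71766 = 1.3465×10^5.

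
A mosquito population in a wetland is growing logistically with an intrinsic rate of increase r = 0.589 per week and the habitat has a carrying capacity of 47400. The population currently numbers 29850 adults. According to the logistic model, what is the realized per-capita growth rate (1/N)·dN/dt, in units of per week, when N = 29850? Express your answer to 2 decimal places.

(1/N)·dN/dt = r(1 − N/K) = 0.589 × (1 − 29850/47400).
= 0.589 × 0.37025 = 0.21808.

0.22 per week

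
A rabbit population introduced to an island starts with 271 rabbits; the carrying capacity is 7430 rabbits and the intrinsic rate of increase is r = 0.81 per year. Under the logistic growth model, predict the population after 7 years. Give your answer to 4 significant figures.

6810 rabbits

A = (K − N₀)/N₀ = (7430 − 271)/271 = 26.417.
N(t) = K/(1 + A·e^(−rt)) = 7430/(1 + 26.417×e^(−0.81×7)).
e^(−5.67) = 0.0034479; denominator = 1 + 26.417×0.0034479 = 1.0911.
N = 7430/1.0911 = 6809.75.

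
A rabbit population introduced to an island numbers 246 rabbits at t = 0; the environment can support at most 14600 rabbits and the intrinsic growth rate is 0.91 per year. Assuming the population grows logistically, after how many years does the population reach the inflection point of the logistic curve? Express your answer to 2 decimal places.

Logistic growth is fastest at N = K/2 = 7300.
A = (K − N₀)/N₀ = 58.35. Set K/(1 + A·e^(−rt)) = K/2 → A·e^(−rt) = 1.
e^(−0.91t) = 1/58.35 = 0.0171381, so t = ln(58.35)/0.91 = 4.0665/0.91 = 4.4686.

4.47 years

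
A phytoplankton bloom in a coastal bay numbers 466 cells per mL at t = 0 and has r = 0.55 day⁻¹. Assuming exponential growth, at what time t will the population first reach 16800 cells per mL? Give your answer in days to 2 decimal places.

6.52 days

Set N₀·e^(rt) = 16800: e^(0.55·t) = 16800/466 = 36.052.
0.55·t = ln(36.052) = 3.5849, so t = 3.5849/0.55 = 6.5181.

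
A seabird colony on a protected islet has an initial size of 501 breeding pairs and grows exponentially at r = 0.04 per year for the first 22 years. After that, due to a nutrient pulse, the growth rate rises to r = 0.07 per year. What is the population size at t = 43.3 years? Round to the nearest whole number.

5365 breeding pairs

Phase 1: N(22) = 501·e^(0.04×22) = 501·e^0.88 = 1207.86.
Phase 2 runs for 43.3 − 22 = 21.3 years at r = 0.07.
N(43.3) = 1207.86·e^(0.07×21.3) = 1207.86·e^1.491 = 5364.76.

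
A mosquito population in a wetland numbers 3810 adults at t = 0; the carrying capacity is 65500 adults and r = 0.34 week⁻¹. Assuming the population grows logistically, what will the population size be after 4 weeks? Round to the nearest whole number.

12704 adults

A = (K − N₀)/N₀ = (65500 − 3810)/3810 = 16.192.
N(t) = K/(1 + A·e^(−rt)) = 65500/(1 + 16.192×e^(−0.34×4)).
e^(−1.36) = 0.25666; denominator = 1 + 16.192×0.25666 = 5.1557.
N = 65500/5.1557 = 12704.3.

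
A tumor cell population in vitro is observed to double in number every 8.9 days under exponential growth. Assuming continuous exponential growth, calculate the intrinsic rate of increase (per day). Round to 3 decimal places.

r = ln(2)/t_d = 0.6931/8.9 = 0.077882.

0.078 per day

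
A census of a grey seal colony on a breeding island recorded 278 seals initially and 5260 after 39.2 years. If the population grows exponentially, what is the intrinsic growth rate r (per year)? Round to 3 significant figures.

0.0750 per year

From N(t) = N₀·e^(rt): e^(r·39.2) = 5260/278 = 18.921.
r·39.2 = ln(18.921) = 2.9403, so r = 2.9403/39.2 = 0.075007.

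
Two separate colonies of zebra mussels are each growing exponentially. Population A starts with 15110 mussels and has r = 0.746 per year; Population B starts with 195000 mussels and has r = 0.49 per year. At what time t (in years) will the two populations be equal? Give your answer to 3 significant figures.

Set 15110·e^(0.746t) = 195000·e^(0.49t).
e^((0.746 − 0.49)t) = 195000/15110 → e^(0.256·t) = 12.905.
0.256·t = ln(12.905) = 2.5576, so t = 2.5576/0.256 = 9.9908.

9.99 years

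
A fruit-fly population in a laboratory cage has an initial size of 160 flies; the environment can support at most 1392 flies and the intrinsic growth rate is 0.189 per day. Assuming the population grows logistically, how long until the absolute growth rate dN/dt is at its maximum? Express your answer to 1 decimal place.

Logistic growth is fastest at N = K/2 = 696.
A = (K − N₀)/N₀ = 7.7. Set K/(1 + A·e^(−rt)) = K/2 → A·e^(−rt) = 1.
e^(−0.189t) = 1/7.7 = 0.12987, so t = ln(7.7)/0.189 = 2.0412/0.189 = 10.8.

10.8 days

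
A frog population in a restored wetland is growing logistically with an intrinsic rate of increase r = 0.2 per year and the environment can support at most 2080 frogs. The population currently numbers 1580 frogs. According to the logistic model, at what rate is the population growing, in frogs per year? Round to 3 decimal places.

75.962 frogs per year

dN/dt = rN(1 − N/K) = 0.2 × 1580 × (1 − 1580/2080).
1 − 1580/2080 = 0.24038; dN/dt = 0.2 × 1580 × 0.24038 = 75.962.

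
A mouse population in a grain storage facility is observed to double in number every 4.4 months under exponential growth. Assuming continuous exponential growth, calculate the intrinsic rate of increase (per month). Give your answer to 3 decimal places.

0.158 per month

r = ln(2)/t_d = 0.6931/4.4 = 0.15753.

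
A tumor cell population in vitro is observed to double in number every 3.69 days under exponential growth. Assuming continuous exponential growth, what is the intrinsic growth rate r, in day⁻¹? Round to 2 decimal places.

0.19 per day

r = ln(2)/t_d = 0.6931/3.69 = 0.18784.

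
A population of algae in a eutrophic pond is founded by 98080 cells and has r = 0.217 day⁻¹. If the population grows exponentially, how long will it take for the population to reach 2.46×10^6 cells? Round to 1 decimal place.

14.8 days

Set N₀·e^(rt) = 2.46×10^6: e^(0.217·t) = 2.46×10^6/98080 = 25.082.
0.217·t = ln(25.082) = 3.2221, so t = 3.2221/0.217 = 14.849.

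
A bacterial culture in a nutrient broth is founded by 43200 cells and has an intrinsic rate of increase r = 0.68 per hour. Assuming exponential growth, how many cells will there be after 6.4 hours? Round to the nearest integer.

N(t) = N₀·e^(rt) = 43200 × e^(0.68×6.4) = 43200 × e^4.352.
e^4.352 ≈ 77.634, so N ≈ 43200 × 77.634 = 3.35377×10^6.

3353770 cells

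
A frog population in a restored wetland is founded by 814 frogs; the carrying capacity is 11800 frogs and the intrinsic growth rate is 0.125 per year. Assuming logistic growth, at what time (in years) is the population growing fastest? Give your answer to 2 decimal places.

20.82 years

Logistic growth is fastest at N = K/2 = 5900.
A = (K − N₀)/N₀ = 13.496. Set K/(1 + A·e^(−rt)) = K/2 → A·e^(−rt) = 1.
e^(−0.125t) = 1/13.496 = 0.0740943, so t = ln(13.496)/0.125 = 2.6024/0.125 = 20.819.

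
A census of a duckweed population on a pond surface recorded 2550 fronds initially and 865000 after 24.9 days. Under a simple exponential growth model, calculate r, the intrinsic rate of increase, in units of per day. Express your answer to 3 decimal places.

From N(t) = N₀·e^(rt): e^(r·24.9) = 865000/2550 = 339.22.
r·24.9 = ln(339.22) = 5.8266, so r = 5.8266/24.9 = 0.234.

0.234 per day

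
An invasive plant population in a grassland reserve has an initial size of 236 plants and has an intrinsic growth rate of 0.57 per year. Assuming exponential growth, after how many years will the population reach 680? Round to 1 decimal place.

1.9 years

Set N₀·e^(rt) = 680: e^(0.57·t) = 680/236 = 2.8814.
0.57·t = ln(2.8814) = 1.0583, so t = 1.0583/0.57 = 1.8566.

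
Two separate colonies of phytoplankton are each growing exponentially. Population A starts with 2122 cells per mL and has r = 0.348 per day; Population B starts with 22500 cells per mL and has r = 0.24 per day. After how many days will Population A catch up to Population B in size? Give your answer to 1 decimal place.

Set 2122·e^(0.348t) = 22500·e^(0.24t).
e^((0.348 − 0.24)t) = 22500/2122 → e^(0.108·t) = 10.603.
0.108·t = ln(10.603) = 2.3612, so t = 2.3612/0.108 = 21.863.

21.9 days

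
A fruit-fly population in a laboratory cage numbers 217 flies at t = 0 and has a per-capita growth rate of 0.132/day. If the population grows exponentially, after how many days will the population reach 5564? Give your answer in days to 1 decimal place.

24.6 days

Set N₀·e^(rt) = 5564: e^(0.132·t) = 5564/217 = 25.641.
0.132·t = ln(25.641) = 3.2442, so t = 3.2442/0.132 = 24.577.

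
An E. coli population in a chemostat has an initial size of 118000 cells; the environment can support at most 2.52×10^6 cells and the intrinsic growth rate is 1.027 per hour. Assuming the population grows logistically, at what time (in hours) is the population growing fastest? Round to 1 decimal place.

2.9 hours

Logistic growth is fastest at N = K/2 = 1.26×10^6.
A = (K − N₀)/N₀ = 20.356. Set K/(1 + A·e^(−rt)) = K/2 → A·e^(−rt) = 1.
e^(−1.027t) = 1/20.356 = 0.0491257, so t = ln(20.356)/1.027 = 3.0134/1.027 = 2.9342.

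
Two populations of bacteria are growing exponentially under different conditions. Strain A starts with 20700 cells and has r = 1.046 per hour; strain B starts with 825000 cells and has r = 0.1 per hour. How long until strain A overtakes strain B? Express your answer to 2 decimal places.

3.90 hours

Set 20700·e^(1.046t) = 825000·e^(0.1t).
e^((1.046 − 0.1)t) = 825000/20700 → e^(0.946·t) = 39.855.
0.946·t = ln(39.855) = 3.6852, so t = 3.6852/0.946 = 3.8956.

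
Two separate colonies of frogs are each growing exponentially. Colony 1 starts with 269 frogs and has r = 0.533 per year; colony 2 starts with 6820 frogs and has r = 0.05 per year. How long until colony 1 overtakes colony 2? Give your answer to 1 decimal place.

6.7 years

Set 269·e^(0.533t) = 6820·e^(0.05t).
e^((0.533 − 0.05)t) = 6820/269 → e^(0.483·t) = 25.353.
0.483·t = ln(25.353) = 3.2329, so t = 3.2329/0.483 = 6.6934.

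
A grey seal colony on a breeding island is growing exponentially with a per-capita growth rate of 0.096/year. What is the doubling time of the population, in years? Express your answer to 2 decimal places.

7.22 years

Doubling time t_d = ln(2)/r = 0.6931/0.096 = 7.2203.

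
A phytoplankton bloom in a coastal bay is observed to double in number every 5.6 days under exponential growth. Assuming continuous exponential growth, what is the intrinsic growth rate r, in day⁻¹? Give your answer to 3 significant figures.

0.124 per day

r = ln(2)/t_d = 0.6931/5.6 = 0.12378.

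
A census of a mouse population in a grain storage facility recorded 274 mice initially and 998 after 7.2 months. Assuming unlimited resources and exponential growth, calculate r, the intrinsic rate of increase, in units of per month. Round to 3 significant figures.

From N(t) = N₀·e^(rt): e^(r·7.2) = 998/274 = 3.6423.
r·7.2 = ln(3.6423) = 1.2926, so r = 1.2926/7.2 = 0.17953.

0.180 per month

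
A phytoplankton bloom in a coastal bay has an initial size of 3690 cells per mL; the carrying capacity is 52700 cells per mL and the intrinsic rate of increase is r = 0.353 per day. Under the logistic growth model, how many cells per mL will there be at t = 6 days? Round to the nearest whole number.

A = (K − N₀)/N₀ = (52700 − 3690)/3690 = 13.282.
N(t) = K/(1 + A·e^(−rt)) = 52700/(1 + 13.282×e^(−0.353×6)).
e^(−2.118) = 0.12027; denominator = 1 + 13.282×0.12027 = 2.5974.
N = 52700/2.5974 = 20289.3.

20289 cells per mL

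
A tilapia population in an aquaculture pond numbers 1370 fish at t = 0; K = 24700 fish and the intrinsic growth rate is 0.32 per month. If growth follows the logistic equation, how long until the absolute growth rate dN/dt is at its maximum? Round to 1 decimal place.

8.9 months

Logistic growth is fastest at N = K/2 = 12350.
A = (K − N₀)/N₀ = 17.029. Set K/(1 + A·e^(−rt)) = K/2 → A·e^(−rt) = 1.
e^(−0.32t) = 1/17.029 = 0.0587227, so t = ln(17.029)/0.32 = 2.8349/0.32 = 8.8592.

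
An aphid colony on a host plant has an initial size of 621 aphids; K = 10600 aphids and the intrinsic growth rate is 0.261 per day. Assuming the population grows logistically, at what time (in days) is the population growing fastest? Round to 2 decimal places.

Logistic growth is fastest at N = K/2 = 5300.
A = (K − N₀)/N₀ = 16.069. Set K/(1 + A·e^(−rt)) = K/2 → A·e^(−rt) = 1.
e^(−0.261t) = 1/16.069 = 0.0622307, so t = ln(16.069)/0.261 = 2.7769/0.261 = 10.639.

10.64 days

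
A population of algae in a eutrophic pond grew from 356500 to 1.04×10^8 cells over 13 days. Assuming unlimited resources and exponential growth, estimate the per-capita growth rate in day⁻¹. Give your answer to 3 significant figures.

0.437 per day

From N(t) = N₀·e^(rt): e^(r·13) = 1.04×10^8/356500 = 291.73.
r·13 = ln(291.73) = 5.6758, so r = 5.6758/13 = 0.4366.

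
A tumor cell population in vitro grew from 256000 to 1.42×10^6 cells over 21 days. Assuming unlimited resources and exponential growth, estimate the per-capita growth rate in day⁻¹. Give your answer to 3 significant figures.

0.0816 per day

From N(t) = N₀·e^(rt): e^(r·21) = 1.42×10^6/256000 = 5.5469.
r·21 = ln(5.5469) = 1.7132, so r = 1.7132/21 = 0.081583.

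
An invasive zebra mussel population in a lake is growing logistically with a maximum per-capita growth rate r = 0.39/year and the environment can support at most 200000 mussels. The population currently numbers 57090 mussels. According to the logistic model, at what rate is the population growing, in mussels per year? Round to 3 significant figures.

dN/dt = rN(1 − N/K) = 0.39 × 57090 × (1 − 57090/200000).
1 − 57090/200000 = 0.71455; dN/dt = 0.39 × 57090 × 0.71455 = 15910.

15900 mussels per year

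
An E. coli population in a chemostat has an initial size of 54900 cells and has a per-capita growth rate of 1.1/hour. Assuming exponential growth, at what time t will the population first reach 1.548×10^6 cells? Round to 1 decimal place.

Set N₀·e^(rt) = 1.548×10^6: e^(1.1·t) = 1.548×10^6/54900 = 28.197.
1.1·t = ln(28.197) = 3.3392, so t = 3.3392/1.1 = 3.0356.

3.0 hours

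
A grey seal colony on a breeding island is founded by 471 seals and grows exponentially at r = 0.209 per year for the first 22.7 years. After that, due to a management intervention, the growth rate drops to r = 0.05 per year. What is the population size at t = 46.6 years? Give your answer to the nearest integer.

178824 seals

Phase 1: N(22.7) = 471·e^(0.209×22.7) = 471·e^4.744 = 54130.8.
Phase 2 runs for 46.6 − 22.7 = 23.9 years at r = 0.05.
N(46.6) = 54130.8·e^(0.05×23.9) = 54130.8·e^1.195 = 178824.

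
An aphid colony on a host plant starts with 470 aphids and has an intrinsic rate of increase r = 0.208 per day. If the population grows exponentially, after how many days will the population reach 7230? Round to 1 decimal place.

Set N₀·e^(rt) = 7230: e^(0.208·t) = 7230/470 = 15.383.
0.208·t = ln(15.383) = 2.7333, so t = 2.7333/0.208 = 13.141.

13.1 days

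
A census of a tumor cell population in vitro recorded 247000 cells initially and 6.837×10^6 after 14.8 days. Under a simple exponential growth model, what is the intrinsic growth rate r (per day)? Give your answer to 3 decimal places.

From N(t) = N₀·e^(rt): e^(r·14.8) = 6.837×10^6/247000 = 27.68.
r·14.8 = ln(27.68) = 3.3207, so r = 3.3207/14.8 = 0.22437.

0.224 per day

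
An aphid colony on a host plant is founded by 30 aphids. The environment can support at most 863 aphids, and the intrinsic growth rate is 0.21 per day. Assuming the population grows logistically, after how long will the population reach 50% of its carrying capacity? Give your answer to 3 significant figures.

A = (K − N₀)/N₀ = (863 − 30)/30 = 27.767.
Solve 863/(1 + 27.767·e^(−0.21t)) = 431.5: 1 + 27.767·e^(−0.21t) = 2, so e^(−0.21t) = 0.0360144.
−0.21·t = ln(0.0360144) = -3.3238, so t = 3.3238/0.21 = 15.828.

15.8 days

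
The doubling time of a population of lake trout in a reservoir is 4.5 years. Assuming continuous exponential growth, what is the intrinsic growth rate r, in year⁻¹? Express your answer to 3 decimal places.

r = ln(2)/t_d = 0.6931/4.5 = 0.15403.

0.154 per year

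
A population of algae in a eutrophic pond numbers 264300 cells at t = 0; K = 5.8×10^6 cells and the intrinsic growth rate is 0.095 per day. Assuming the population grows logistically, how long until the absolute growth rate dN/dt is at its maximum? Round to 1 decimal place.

Logistic growth is fastest at N = K/2 = 2.9×10^6.
A = (K − N₀)/N₀ = 20.945. Set K/(1 + A·e^(−rt)) = K/2 → A·e^(−rt) = 1.
e^(−0.095t) = 1/20.945 = 0.0477446, so t = ln(20.945)/0.095 = 3.0419/0.095 = 32.02.

32.0 days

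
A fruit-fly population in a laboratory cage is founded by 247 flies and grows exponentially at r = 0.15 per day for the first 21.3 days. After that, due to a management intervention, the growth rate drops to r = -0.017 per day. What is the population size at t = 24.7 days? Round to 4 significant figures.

Phase 1: N(21.3) = 247·e^(0.15×21.3) = 247·e^3.195 = 6029.31.
Phase 2 runs for 24.7 − 21.3 = 3.4 days at r = -0.017.
N(24.7) = 6029.31·e^(-0.017×3.4) = 6029.31·e^-0.0578 = 5690.7.

5691 flies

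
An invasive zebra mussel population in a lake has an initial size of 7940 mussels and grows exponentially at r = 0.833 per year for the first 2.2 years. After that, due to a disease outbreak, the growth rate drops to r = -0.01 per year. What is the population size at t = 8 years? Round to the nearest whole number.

46829 mussels

Phase 1: N(2.2) = 7940·e^(0.833×2.2) = 7940·e^1.833 = 49625.9.
Phase 2 runs for 8 − 2.2 = 5.8 years at r = -0.01.
N(8) = 49625.9·e^(-0.01×5.8) = 49625.9·e^-0.058 = 46829.5.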